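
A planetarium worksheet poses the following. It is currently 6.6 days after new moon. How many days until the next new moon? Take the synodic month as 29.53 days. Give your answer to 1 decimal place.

22.9 days

One full lunation from the last new moon is 29.53 d; remaining = 29.53 − 6.6 = 22.930 d.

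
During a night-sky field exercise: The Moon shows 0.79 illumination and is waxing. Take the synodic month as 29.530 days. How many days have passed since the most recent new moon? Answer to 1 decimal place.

10.3 days

From f = (1 − cos θ)/2: cos θ = 1 − 2×0.79 = -0.580; arccos → 125.5°.
Waxing ⇒ before full, so θ = 125.5°.
Age = 29.530 × 125.5°/360° ≈ 10.29 days.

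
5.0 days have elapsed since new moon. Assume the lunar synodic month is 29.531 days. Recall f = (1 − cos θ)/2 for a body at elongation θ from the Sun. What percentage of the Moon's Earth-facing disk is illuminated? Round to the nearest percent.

26%

Phase angle: θ = 360°·(5.0 d)/(29.531 d) = 61.0°.
Illuminated fraction = (1 − cos 61.0°)/2 = (1 − 0.486)/2 ≈ 0.257, so 26%.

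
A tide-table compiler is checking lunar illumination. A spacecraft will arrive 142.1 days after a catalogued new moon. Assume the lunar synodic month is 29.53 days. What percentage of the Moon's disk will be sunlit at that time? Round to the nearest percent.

Reduce mod P: 142.1 − 4×29.53 = 23.98 d into the current lunation.
Phase angle: θ = 360°·(23.98 d)/(29.53 d) = 292.3°.
With cos θ = 0.380, the lit fraction is (1 − 0.380)/2 ≈ 0.310, so 31%.

31%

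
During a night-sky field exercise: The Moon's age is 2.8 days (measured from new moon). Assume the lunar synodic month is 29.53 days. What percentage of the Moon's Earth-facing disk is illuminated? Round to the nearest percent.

9%

Phase angle: θ = 360°·(2.8 d)/(29.53 d) = 34.1°.
With cos θ = 0.828, the lit fraction is (1 − 0.828)/2 ≈ 0.086, so 9%.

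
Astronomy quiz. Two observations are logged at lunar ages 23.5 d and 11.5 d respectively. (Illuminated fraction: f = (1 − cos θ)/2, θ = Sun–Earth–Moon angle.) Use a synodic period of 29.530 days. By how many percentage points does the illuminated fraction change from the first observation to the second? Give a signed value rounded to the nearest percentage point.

+53 percentage points

First observation: θ = 360°·23.5/29.530 = 286.5°, so f = 0.358.
Second observation: θ = 140.2°, f = 0.884.
Δf = 0.884 − 0.358 = +0.526, i.e. +53 pp.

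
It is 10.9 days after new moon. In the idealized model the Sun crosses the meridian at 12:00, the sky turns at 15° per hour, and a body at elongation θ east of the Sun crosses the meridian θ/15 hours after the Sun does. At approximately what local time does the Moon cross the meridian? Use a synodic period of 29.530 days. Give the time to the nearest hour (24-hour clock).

21:00

The Moon has covered 10.9/29.530 of its cycle, so θ ≈ 360° × 10.9/29.530 = 132.9°.
Delay after the Sun = 132.9° / (15°/h) ≈ 8.86 h.
12:00 + 8.86 h ≈ 20:52 → 21:00 to the nearest hour.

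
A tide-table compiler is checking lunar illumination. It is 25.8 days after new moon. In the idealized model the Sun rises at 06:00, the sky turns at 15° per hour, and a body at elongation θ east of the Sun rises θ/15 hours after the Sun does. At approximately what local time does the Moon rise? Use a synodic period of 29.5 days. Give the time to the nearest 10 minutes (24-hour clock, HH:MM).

The Moon has covered 25.8/29.5 of its cycle, so θ ≈ 360° × 25.8/29.5 = 314.8°.
At 15° of sky rotation per hour, 314.8° corresponds to a 20.99 h lag.
06:00 + 20.990 h ≈ 02:59 → 03:00 to the nearest ten minutes.

03:00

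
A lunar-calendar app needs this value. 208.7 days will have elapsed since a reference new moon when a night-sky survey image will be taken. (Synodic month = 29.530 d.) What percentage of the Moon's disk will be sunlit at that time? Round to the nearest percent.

4%

Reduce mod P: 208.7 − 7×29.530 = 1.99 d into the current lunation.
Phase angle: θ = 360°·(1.99 d)/(29.530 d) = 24.3°.
With cos θ = 0.912, the lit fraction is (1 − 0.912)/2 ≈ 0.044, so 4%.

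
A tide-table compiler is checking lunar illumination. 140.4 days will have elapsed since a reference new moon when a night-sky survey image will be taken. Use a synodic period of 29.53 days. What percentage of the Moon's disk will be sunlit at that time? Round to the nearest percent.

140.4 d spans 4 complete synodic months (4 × 29.53 = 118.12 d) plus 22.28 d.
Phase angle: θ = 360°·(22.28 d)/(29.53 d) = 271.6°.
With cos θ = 0.028, the lit fraction is (1 − 0.028)/2 ≈ 0.486, so 49%.

49%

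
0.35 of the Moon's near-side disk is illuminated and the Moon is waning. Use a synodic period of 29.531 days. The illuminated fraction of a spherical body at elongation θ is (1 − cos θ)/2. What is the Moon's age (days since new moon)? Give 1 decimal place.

23.6 days

Invert f = (1 − cos θ)/2 to get cos θ = 1 − 2(0.35) = 0.300, hence θ₀ = arccos 0.300 = 72.5°.
Waning ⇒ past full, so θ = 360° − 72.5° = 287.5°.
That fraction of the synodic month is 287.5/360 × 29.531 d ≈ 23.58 d.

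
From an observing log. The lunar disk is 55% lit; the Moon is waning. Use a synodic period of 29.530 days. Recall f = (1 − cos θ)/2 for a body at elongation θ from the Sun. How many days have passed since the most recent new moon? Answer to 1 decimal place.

Invert f = (1 − cos θ)/2 to get cos θ = 1 − 2(0.55) = -0.100, hence θ₀ = arccos -0.100 = 95.7°.
Waning ⇒ past full, so θ = 360° − 95.7° = 264.3°.
That fraction of the synodic month is 264.3/360 × 29.530 d ≈ 21.68 d.

21.7 days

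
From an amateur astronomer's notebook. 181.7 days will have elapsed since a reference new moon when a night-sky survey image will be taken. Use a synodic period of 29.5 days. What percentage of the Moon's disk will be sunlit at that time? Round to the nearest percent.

23%

Reduce mod P: 181.7 − 6×29.5 = 4.70 d into the current lunation.
Elongation θ = 360° × 4.70/29.5 ≈ 57.4°.
With cos θ = 0.539, the lit fraction is (1 − 0.539)/2 ≈ 0.230, so 23%.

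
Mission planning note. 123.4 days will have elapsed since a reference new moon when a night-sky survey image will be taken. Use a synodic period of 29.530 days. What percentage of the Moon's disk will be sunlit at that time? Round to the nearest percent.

123.4 d spans 4 complete synodic months (4 × 29.530 = 118.12 d) plus 5.28 d.
The Moon has covered 5.28/29.530 of its cycle, so θ ≈ 360° × 5.28/29.530 = 64.4°.
Illuminated fraction = (1 − cos 64.4°)/2 = (1 − 0.433)/2 ≈ 0.284, so 28%.

28%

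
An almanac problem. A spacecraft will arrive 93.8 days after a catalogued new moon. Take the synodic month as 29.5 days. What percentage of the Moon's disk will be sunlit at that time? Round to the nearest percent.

29%

Reduce mod P: 93.8 − 3×29.5 = 5.30 d into the current lunation.
Elongation θ = 360° × 5.30/29.5 ≈ 64.7°.
Illuminated fraction = (1 − cos 64.7°)/2 = (1 − 0.428)/2 ≈ 0.286, so 29%.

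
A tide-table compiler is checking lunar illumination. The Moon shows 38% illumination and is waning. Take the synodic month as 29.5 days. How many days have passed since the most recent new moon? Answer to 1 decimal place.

23.3 days

cos θ = 1 − 2f = 0.240, giving a principal value of 76.1°.
Waning ⇒ past full, so θ = 360° − 76.1° = 283.9°.
At 360°/29.5 d per day, 283.9° corresponds to 23.26 days.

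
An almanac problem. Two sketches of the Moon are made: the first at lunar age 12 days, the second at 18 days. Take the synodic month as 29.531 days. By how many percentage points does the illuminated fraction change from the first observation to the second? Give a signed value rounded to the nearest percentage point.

-3 percentage points

First observation: θ = 360°·12/29.531 = 146.3°, so f = 0.916.
Second observation: θ = 219.4°, f = 0.886.
Δf = 0.886 − 0.916 = -0.030, i.e. -3 pp.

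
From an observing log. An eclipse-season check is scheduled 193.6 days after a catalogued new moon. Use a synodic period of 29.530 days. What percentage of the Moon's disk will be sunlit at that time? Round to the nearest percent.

Reduce mod P: 193.6 − 6×29.530 = 16.42 d into the current lunation.
Elongation θ = 360° × 16.42/29.530 ≈ 200.2°.
With cos θ = (-0.939), the lit fraction is (1 − (-0.939))/2 ≈ 0.969, so 97%.

97%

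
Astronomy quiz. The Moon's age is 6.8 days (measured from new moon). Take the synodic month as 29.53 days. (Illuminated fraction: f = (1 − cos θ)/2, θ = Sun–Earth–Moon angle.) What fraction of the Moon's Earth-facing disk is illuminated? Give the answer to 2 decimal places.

Phase angle: θ = 360°·(6.8 d)/(29.53 d) = 82.9°.
Illuminated fraction = (1 − cos 82.9°)/2 = (1 − 0.124)/2 ≈ 0.438.

0.44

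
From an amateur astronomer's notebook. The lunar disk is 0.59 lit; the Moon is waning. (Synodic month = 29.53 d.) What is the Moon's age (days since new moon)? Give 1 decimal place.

21.3 days

Invert f = (1 − cos θ)/2 to get cos θ = 1 − 2(0.59) = -0.180, hence θ₀ = arccos -0.180 = 100.4°.
A waning Moon lies in 180°–360°, so θ = 360° − 100.4° = 259.6°.
That fraction of the synodic month is 259.6/360 × 29.53 d ≈ 21.30 d.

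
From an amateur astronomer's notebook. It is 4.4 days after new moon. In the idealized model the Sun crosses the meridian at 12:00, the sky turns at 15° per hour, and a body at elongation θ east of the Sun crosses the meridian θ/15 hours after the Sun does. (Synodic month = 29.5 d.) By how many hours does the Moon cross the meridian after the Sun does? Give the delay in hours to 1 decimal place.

Elongation θ = 360° × 4.4/29.5 ≈ 53.7°.
Delay after the Sun = 53.7° / (15°/h) ≈ 3.58 h.
So the Moon crosses the meridian 3.58 h after the Sun.

3.6 h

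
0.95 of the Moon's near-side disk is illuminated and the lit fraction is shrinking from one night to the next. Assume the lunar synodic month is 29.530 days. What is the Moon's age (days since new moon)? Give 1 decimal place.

From f = (1 − cos θ)/2: cos θ = 1 − 2×0.95 = -0.900; arccos → 154.2°.
Since the Moon is past full (waning), take the reflex angle: θ = 360° − 154.2° = 205.8°.
At 360°/29.530 d per day, 205.8° corresponds to 16.88 days.

16.9 days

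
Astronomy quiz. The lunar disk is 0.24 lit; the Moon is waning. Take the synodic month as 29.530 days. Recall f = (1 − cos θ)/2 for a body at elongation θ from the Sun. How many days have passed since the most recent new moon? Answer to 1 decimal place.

24.7 days

Invert f = (1 − cos θ)/2 to get cos θ = 1 − 2(0.24) = 0.520, hence θ₀ = arccos 0.520 = 58.7°.
Waning ⇒ past full, so θ = 360° − 58.7° = 301.3°.
Age = 29.530 × 301.3°/360° ≈ 24.72 days.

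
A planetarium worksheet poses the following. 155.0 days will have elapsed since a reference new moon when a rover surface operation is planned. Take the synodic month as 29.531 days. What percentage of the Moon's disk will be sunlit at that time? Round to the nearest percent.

50%

Reduce mod P: 155.0 − 5×29.531 = 7.34 d into the current lunation.
Elongation θ = 360° × 7.34/29.531 ≈ 89.5°.
With cos θ = 0.008, the lit fraction is (1 − 0.008)/2 ≈ 0.496, so 50%.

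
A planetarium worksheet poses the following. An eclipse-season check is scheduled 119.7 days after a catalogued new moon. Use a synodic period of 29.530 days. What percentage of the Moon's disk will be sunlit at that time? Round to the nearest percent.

119.7/29.530 = 4.054 lunations, so 4 complete cycles and 1.58 d into the next.
Phase angle: θ = 360°·(1.58 d)/(29.530 d) = 19.3°.
cos 19.3° = 0.944, so f = (1 − 0.944)/2 = 0.028, so 3%.

3%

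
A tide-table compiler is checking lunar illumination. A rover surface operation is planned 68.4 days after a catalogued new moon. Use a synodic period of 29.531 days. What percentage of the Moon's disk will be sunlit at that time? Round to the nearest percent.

Reduce mod P: 68.4 − 2×29.531 = 9.34 d into the current lunation.
The Moon has covered 9.34/29.531 of its cycle, so θ ≈ 360° × 9.34/29.531 = 113.8°.
Illuminated fraction = (1 − cos 113.8°)/2 = (1 − (-0.404))/2 ≈ 0.702, so 70%.

70%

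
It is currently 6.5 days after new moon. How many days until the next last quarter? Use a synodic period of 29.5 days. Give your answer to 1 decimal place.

Last quarter occurs at elongation 270°, i.e. at age 29.5 × 270/360 = 22.125 d.
That is 22.125 − 6.5 = 15.625 days ahead.

15.6 days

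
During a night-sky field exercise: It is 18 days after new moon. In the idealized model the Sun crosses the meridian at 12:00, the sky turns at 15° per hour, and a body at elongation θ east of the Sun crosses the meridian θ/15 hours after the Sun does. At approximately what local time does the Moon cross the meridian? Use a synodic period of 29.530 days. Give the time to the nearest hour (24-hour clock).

Elongation θ = 360° × 18/29.530 ≈ 219.4°.
At 15° of sky rotation per hour, 219.4° corresponds to a 14.63 h lag.
12:00 + 14.63 h ≈ 02:38 → 03:00 to the nearest hour.

03:00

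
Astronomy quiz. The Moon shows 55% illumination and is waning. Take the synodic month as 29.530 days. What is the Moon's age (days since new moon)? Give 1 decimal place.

From f = (1 − cos θ)/2: cos θ = 1 − 2×0.55 = -0.100; arccos → 95.7°.
Waning ⇒ past full, so θ = 360° − 95.7° = 264.3°.
At 360°/29.530 d per day, 264.3° corresponds to 21.68 days.

21.7 days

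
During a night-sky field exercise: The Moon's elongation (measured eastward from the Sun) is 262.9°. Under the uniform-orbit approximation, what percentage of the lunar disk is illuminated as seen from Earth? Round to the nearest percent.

56%

cos 262.9° = (-0.124), so f = (1 − (-0.124))/2 = 0.562, i.e. 56%.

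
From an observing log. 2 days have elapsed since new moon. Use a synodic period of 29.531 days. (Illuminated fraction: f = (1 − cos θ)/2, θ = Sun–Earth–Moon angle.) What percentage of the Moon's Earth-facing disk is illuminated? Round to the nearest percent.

Elongation θ = 360° × 2/29.531 ≈ 24.4°.
cos 24.4° = 0.911, so f = (1 − 0.911)/2 = 0.045, so 4%.

4%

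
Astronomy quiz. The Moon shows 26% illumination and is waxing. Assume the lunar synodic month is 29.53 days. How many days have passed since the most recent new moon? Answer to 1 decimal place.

cos θ = 1 − 2f = 0.480, giving a principal value of 61.3°.
Waxing ⇒ before full, so θ = 61.3°.
At 360°/29.53 d per day, 61.3° corresponds to 5.03 days.

5.0 days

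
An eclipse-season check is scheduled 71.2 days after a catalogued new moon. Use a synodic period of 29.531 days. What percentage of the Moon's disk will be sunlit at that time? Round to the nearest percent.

92%

Reduce mod P: 71.2 − 2×29.531 = 12.14 d into the current lunation.
Phase angle: θ = 360°·(12.14 d)/(29.531 d) = 148.0°.
With cos θ = (-0.848), the lit fraction is (1 − (-0.848))/2 ≈ 0.924, so 92%.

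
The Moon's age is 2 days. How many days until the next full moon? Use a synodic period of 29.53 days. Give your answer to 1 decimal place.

12.8 days

Full moon is 0.5 of the way through the cycle: age 0.5 × 29.53 = 14.765 d.
That is 14.765 − 2 = 12.765 days ahead.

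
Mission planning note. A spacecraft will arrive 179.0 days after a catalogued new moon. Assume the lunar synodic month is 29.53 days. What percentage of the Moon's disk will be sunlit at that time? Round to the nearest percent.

Reduce mod P: 179.0 − 6×29.53 = 1.82 d into the current lunation.
The Moon has covered 1.82/29.53 of its cycle, so θ ≈ 360° × 1.82/29.53 = 22.2°.
Illuminated fraction = (1 − cos 22.2°)/2 = (1 − 0.926)/2 ≈ 0.037, so 4%.

4%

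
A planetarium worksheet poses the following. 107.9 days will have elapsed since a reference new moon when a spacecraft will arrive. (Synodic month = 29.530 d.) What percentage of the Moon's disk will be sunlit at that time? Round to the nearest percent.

107.9 d spans 3 complete synodic months (3 × 29.530 = 88.59 d) plus 19.31 d.
Elongation θ = 360° × 19.31/29.530 ≈ 235.4°.
Illuminated fraction = (1 − cos 235.4°)/2 = (1 − (-0.568))/2 ≈ 0.784, so 78%.

78%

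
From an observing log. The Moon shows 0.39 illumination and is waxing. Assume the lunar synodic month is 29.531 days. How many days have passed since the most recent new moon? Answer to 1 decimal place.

6.3 days

From f = (1 − cos θ)/2: cos θ = 1 − 2×0.39 = 0.220; arccos → 77.3°.
Waxing ⇒ before full, so θ = 77.3°.
That fraction of the synodic month is 77.3/360 × 29.531 d ≈ 6.34 d.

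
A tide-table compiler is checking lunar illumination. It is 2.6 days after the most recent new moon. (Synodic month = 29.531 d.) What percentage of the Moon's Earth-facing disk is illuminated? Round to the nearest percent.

The Moon has covered 2.6/29.531 of its cycle, so θ ≈ 360° × 2.6/29.531 = 31.7°.
With cos θ = 0.851, the lit fraction is (1 − 0.851)/2 ≈ 0.075, so 7%.

7%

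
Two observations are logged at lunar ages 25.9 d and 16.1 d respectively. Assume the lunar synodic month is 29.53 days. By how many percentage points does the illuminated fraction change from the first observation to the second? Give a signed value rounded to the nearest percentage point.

First observation: θ = 360°·25.9/29.53 = 315.7°, so f = 0.142.
Second observation: θ = 196.3°, f = 0.980.
Δf = 0.980 − 0.142 = +0.838, i.e. +84 pp.

+84 percentage points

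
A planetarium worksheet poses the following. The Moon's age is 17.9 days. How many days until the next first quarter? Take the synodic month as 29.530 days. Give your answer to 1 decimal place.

19.0 days

First quarter occurs at elongation 90°, i.e. at age 29.530 × 90/360 = 7.383 d.
This lunation's first quarter (7.383 d) has passed, so add one period: 36.913 − 17.9 = 19.013 days.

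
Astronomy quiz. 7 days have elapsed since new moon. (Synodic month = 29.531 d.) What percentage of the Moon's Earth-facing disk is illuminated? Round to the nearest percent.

The Moon has covered 7/29.531 of its cycle, so θ ≈ 360° × 7/29.531 = 85.3°.
cos 85.3° = 0.081, so f = (1 − 0.081)/2 = 0.459, so 46%.

46%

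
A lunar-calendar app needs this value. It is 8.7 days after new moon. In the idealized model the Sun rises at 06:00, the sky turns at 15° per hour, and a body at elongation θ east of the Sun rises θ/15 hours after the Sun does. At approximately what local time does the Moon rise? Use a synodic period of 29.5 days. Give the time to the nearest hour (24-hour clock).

The Moon has covered 8.7/29.5 of its cycle, so θ ≈ 360° × 8.7/29.5 = 106.2°.
The Moon trails the Sun by θ/15 = 106.2/15 ≈ 7.08 hours.
06:00 + 7.08 h ≈ 13:05 → 13:00 to the nearest hour.

13:00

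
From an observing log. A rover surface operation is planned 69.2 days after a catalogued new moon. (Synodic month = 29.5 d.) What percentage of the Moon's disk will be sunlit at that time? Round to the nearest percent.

78%

Reduce mod P: 69.2 − 2×29.5 = 10.20 d into the current lunation.
Elongation θ = 360° × 10.20/29.5 ≈ 124.5°.
cos 124.5° = (-0.566), so f = (1 − (-0.566))/2 = 0.783, so 78%.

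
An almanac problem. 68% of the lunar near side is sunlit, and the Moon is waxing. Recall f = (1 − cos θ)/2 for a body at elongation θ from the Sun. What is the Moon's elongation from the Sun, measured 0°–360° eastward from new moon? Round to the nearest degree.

111°

cos θ = 1 − 2f = -0.360, giving a principal value of 111.1°.
Before full moon the principal value applies: θ = 111.1°.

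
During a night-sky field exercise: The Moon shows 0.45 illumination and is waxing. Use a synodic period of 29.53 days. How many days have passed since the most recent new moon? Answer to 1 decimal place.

Invert f = (1 − cos θ)/2 to get cos θ = 1 − 2(0.45) = 0.100, hence θ₀ = arccos 0.100 = 84.3°.
Before full moon the principal value applies: θ = 84.3°.
Age = 29.53 × 84.3°/360° ≈ 6.91 days.

6.9 days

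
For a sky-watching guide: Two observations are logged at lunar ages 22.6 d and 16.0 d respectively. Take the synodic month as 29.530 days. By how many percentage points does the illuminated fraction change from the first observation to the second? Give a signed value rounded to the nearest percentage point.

First observation: θ = 360°·22.6/29.530 = 275.5°, so f = 0.452.
Second observation: θ = 195.1°, f = 0.983.
Δf = 0.983 − 0.452 = +0.531, i.e. +53 pp.

+53 pp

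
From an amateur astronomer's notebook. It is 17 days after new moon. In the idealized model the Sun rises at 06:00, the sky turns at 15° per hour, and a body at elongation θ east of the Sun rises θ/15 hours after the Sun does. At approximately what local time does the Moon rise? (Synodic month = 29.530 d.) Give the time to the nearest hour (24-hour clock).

Elongation θ = 360° × 17/29.530 ≈ 207.2°.
Delay after the Sun = 207.2° / (15°/h) ≈ 13.82 h.
06:00 + 13.82 h ≈ 19:49 → 20:00 to the nearest hour.

20:00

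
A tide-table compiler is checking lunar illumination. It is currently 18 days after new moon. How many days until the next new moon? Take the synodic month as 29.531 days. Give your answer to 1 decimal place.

11.5 days

One full lunation from the last new moon is 29.531 d; remaining = 29.531 − 18 = 11.531 d.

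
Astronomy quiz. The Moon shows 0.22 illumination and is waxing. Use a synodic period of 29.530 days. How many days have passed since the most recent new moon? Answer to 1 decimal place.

Invert f = (1 − cos θ)/2 to get cos θ = 1 − 2(0.22) = 0.560, hence θ₀ = arccos 0.560 = 55.9°.
The Moon is waxing (0°–180°), so θ = 55.9° directly.
At 360°/29.530 d per day, 55.9° corresponds to 4.59 days.

4.6 days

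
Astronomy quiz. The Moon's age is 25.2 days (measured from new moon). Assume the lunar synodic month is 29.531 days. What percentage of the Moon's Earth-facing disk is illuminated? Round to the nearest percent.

Elongation θ = 360° × 25.2/29.531 ≈ 307.2°.
cos 307.2° = 0.605, so f = (1 − 0.605)/2 = 0.198, so 20%.

20%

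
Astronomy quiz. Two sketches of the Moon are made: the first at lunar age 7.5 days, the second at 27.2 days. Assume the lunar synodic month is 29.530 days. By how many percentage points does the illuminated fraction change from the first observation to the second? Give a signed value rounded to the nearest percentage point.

θ₁ = 360° × 7.5/29.530 = 91.4°, f₁ = (1 − cos θ₁)/2 = 0.512.
θ₂ = 360° × 27.2/29.530 = 331.6°, f₂ = (1 − cos θ₂)/2 = 0.060.
Change = f₂ − f₁ = -0.452 → -45 percentage points.

-45 pp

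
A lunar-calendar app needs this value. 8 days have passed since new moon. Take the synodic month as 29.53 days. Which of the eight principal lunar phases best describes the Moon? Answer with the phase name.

first quarter

θ ≈ 360° × 8/29.53 = 98°, which falls in the first quarter sector.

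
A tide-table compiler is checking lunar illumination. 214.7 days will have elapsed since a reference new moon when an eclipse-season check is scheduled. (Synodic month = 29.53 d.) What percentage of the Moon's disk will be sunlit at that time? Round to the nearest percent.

56%

214.7 d spans 7 complete synodic months (7 × 29.53 = 206.71 d) plus 7.99 d.
Phase angle: θ = 360°·(7.99 d)/(29.53 d) = 97.4°.
cos 97.4° = (-0.129), so f = (1 − (-0.129))/2 = 0.564, so 56%.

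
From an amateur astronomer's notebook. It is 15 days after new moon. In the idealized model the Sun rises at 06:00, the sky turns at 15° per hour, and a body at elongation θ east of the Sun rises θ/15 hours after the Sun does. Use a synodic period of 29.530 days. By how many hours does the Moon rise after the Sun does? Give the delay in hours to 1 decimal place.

12.2 h

The Moon has covered 15/29.530 of its cycle, so θ ≈ 360° × 15/29.530 = 182.9°.
The Moon trails the Sun by θ/15 = 182.9/15 ≈ 12.19 hours.
So the Moon rises 12.19 h after the Sun.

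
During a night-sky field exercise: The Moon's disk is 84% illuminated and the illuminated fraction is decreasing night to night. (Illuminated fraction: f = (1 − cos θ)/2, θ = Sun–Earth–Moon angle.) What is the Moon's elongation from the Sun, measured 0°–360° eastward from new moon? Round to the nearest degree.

From f = (1 − cos θ)/2: cos θ = 1 − 2×0.84 = -0.680; arccos → 132.8°.
Waning ⇒ past full, so θ = 360° − 132.8° = 227.2°.

227°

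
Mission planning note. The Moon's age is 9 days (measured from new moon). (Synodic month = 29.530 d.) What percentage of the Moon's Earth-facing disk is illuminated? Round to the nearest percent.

Elongation θ = 360° × 9/29.530 ≈ 109.7°.
With cos θ = (-0.337), the lit fraction is (1 − (-0.337))/2 ≈ 0.669, so 67%.

67%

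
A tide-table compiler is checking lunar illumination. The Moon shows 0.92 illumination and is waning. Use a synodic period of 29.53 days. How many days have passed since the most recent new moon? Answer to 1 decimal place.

Invert f = (1 − cos θ)/2 to get cos θ = 1 − 2(0.92) = -0.840, hence θ₀ = arccos -0.840 = 147.1°.
Waning ⇒ past full, so θ = 360° − 147.1° = 212.9°.
At 360°/29.53 d per day, 212.9° corresponds to 17.46 days.

17.5 days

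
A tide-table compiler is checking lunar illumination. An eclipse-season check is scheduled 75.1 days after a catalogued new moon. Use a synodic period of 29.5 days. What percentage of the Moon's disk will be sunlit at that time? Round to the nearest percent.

98%

75.1/29.5 = 2.546 lunations, so 2 complete cycles and 16.10 d into the next.
Elongation θ = 360° × 16.10/29.5 ≈ 196.5°.
With cos θ = (-0.959), the lit fraction is (1 − (-0.959))/2 ≈ 0.979, so 98%.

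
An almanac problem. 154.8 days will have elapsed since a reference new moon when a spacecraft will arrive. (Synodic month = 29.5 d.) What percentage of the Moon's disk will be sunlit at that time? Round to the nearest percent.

49%

154.8 d spans 5 complete synodic months (5 × 29.5 = 147.50 d) plus 7.30 d.
Elongation θ = 360° × 7.30/29.5 ≈ 89.1°.
Illuminated fraction = (1 − cos 89.1°)/2 = (1 − 0.016)/2 ≈ 0.492, so 49%.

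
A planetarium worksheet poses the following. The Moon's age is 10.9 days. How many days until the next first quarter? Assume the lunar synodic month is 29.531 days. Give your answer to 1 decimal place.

26.0 days

First quarter is 0.25 of the way through the cycle: age 0.25 × 29.531 = 7.383 d.
Already past this cycle's first quarter; the next is at 7.383 + 29.531 = 36.914 d, so 36.914 − 10.9 = 26.014 days.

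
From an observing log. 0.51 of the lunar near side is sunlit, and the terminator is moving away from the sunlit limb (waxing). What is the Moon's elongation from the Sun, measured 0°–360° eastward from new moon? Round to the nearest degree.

Invert f = (1 − cos θ)/2 to get cos θ = 1 − 2(0.51) = -0.020, hence θ₀ = arccos -0.020 = 91.1°.
Waxing ⇒ before full, so θ = 91.1°.

91°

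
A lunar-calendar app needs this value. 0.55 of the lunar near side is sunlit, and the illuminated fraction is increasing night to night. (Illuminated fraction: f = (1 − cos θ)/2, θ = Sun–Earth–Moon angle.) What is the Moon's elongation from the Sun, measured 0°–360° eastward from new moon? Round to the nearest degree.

cos θ = 1 − 2f = -0.100, giving a principal value of 95.7°.
The Moon is waxing (0°–180°), so θ = 95.7° directly.

96°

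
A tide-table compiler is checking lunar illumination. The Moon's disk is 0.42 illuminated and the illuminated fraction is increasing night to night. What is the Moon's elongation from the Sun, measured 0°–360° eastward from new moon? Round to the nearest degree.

Invert f = (1 − cos θ)/2 to get cos θ = 1 − 2(0.42) = 0.160, hence θ₀ = arccos 0.160 = 80.8°.
Before full moon the principal value applies: θ = 80.8°.

81°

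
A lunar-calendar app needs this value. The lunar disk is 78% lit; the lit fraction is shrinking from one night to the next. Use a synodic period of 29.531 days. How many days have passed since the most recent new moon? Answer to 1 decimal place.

19.4 days

Invert f = (1 − cos θ)/2 to get cos θ = 1 − 2(0.78) = -0.560, hence θ₀ = arccos -0.560 = 124.1°.
A waning Moon lies in 180°–360°, so θ = 360° − 124.1° = 235.9°.
That fraction of the synodic month is 235.9/360 × 29.531 d ≈ 19.35 d.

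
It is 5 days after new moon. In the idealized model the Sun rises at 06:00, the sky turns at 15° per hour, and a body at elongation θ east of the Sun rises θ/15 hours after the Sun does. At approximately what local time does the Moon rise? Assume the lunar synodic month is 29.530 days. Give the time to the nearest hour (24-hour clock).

10:00

Elongation θ = 360° × 5/29.530 ≈ 61.0°.
Delay after the Sun = 61.0° / (15°/h) ≈ 4.06 h.
06:00 + 4.06 h ≈ 10:04 → 10:00 to the nearest hour.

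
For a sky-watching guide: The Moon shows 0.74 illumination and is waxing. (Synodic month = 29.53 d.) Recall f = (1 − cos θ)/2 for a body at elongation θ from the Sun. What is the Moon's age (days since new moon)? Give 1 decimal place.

9.7 days

From f = (1 − cos θ)/2: cos θ = 1 − 2×0.74 = -0.480; arccos → 118.7°.
Before full moon the principal value applies: θ = 118.7°.
At 360°/29.53 d per day, 118.7° corresponds to 9.74 days.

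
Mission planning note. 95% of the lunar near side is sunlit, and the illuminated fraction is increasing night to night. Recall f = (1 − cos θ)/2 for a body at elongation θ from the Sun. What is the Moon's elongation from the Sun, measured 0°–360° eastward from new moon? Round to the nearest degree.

154°

From f = (1 − cos θ)/2: cos θ = 1 − 2×0.95 = -0.900; arccos → 154.2°.
The Moon is waxing (0°–180°), so θ = 154.2° directly.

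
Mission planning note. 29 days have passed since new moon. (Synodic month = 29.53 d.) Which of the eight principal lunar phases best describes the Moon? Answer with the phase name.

At 29/29.53 of the cycle, θ ≈ 354° — the new moon range.

new moon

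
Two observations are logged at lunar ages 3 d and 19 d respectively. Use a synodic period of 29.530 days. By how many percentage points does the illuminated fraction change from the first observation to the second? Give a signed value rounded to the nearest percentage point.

First observation: θ = 360°·3/29.530 = 36.6°, so f = 0.098.
Second observation: θ = 231.6°, f = 0.810.
Δf = 0.810 − 0.098 = +0.712, i.e. +71 pp.

+71 pp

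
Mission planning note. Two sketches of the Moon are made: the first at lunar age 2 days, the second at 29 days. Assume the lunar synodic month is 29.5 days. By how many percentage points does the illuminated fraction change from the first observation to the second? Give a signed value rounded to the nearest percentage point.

First observation: θ = 360°·2/29.5 = 24.4°, so f = 0.045.
Second observation: θ = 353.9°, f = 0.003.
Δf = 0.003 − 0.045 = -0.042, i.e. -4 pp.

-4 pp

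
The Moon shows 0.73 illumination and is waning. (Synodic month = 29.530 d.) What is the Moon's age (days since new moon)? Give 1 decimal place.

Invert f = (1 − cos θ)/2 to get cos θ = 1 − 2(0.73) = -0.460, hence θ₀ = arccos -0.460 = 117.4°.
A waning Moon lies in 180°–360°, so θ = 360° − 117.4° = 242.6°.
At 360°/29.530 d per day, 242.6° corresponds to 19.90 days.

19.9 days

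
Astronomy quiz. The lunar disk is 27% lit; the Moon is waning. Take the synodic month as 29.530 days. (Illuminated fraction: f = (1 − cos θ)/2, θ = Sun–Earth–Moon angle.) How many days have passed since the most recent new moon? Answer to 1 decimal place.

24.4 days

cos θ = 1 − 2f = 0.460, giving a principal value of 62.6°.
Waning ⇒ past full, so θ = 360° − 62.6° = 297.4°.
At 360°/29.530 d per day, 297.4° corresponds to 24.39 days.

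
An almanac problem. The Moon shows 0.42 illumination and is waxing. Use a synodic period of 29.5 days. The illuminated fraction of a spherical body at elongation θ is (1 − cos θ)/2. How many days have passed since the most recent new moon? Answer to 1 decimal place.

From f = (1 − cos θ)/2: cos θ = 1 − 2×0.42 = 0.160; arccos → 80.8°.
The Moon is waxing (0°–180°), so θ = 80.8° directly.
At 360°/29.5 d per day, 80.8° corresponds to 6.62 days.

6.6 days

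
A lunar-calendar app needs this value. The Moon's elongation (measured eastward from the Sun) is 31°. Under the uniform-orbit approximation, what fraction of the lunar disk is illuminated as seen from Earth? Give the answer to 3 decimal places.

cos 31° = 0.857, so f = (1 − 0.857)/2 = 0.071.

0.071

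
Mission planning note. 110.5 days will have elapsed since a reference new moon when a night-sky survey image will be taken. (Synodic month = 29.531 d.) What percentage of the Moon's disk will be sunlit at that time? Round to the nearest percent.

53%

Reduce mod P: 110.5 − 3×29.531 = 21.91 d into the current lunation.
Elongation θ = 360° × 21.91/29.531 ≈ 267.1°.
cos 267.1° = (-0.051), so f = (1 − (-0.051))/2 = 0.526, so 53%.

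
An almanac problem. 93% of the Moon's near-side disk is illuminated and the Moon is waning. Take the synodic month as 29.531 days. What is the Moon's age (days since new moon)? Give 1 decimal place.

cos θ = 1 − 2f = -0.860, giving a principal value of 149.3°.
Since the Moon is past full (waning), take the reflex angle: θ = 360° − 149.3° = 210.7°.
Age = 29.531 × 210.7°/360° ≈ 17.28 days.

17.3 days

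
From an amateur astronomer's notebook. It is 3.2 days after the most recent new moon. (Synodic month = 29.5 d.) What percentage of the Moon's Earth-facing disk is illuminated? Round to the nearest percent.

Elongation θ = 360° × 3.2/29.5 ≈ 39.1°.
With cos θ = 0.777, the lit fraction is (1 − 0.777)/2 ≈ 0.112, so 11%.

11%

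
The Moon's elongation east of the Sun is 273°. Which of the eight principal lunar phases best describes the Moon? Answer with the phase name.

The last quarter sector spans roughly 248°–292°; 273° falls inside it.

last quarter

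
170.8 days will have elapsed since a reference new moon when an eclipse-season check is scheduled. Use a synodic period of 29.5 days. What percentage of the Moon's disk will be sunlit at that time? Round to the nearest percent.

38%

170.8/29.5 = 5.790 lunations, so 5 complete cycles and 23.30 d into the next.
The Moon has covered 23.30/29.5 of its cycle, so θ ≈ 360° × 23.30/29.5 = 284.3°.
cos 284.3° = 0.248, so f = (1 − 0.248)/2 = 0.376, so 38%.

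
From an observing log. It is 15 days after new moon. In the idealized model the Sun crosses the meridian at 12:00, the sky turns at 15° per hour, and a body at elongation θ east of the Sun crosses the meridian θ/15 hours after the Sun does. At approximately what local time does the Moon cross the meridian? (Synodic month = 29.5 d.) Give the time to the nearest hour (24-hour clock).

Elongation θ = 360° × 15/29.5 ≈ 183.1°.
At 15° of sky rotation per hour, 183.1° corresponds to a 12.20 h lag.
12:00 + 12.20 h ≈ 00:12 → 00:00 to the nearest hour.

00:00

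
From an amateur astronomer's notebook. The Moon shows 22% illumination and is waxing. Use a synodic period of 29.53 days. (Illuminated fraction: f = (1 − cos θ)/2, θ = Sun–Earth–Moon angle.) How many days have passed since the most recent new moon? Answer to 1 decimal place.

4.6 days

Invert f = (1 − cos θ)/2 to get cos θ = 1 − 2(0.22) = 0.560, hence θ₀ = arccos 0.560 = 55.9°.
The Moon is waxing (0°–180°), so θ = 55.9° directly.
That fraction of the synodic month is 55.9/360 × 29.53 d ≈ 4.59 d.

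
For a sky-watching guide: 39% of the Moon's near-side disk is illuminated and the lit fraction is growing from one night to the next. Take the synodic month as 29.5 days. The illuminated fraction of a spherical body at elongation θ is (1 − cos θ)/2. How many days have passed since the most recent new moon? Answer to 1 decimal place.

From f = (1 − cos θ)/2: cos θ = 1 − 2×0.39 = 0.220; arccos → 77.3°.
Before full moon the principal value applies: θ = 77.3°.
At 360°/29.5 d per day, 77.3° corresponds to 6.33 days.

6.3 days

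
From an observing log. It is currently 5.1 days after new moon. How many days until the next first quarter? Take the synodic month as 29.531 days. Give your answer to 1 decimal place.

2.3 days

First quarter occurs at elongation 90°, i.e. at age 29.531 × 90/360 = 7.383 d.
So 2.283 days remain (7.383 − 5.1).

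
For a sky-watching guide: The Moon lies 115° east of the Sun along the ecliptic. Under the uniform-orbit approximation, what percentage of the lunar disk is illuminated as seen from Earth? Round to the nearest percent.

f = (1 − cos 115°)/2 = (1 − (-0.423))/2 ≈ 0.711, i.e. 71%.

71%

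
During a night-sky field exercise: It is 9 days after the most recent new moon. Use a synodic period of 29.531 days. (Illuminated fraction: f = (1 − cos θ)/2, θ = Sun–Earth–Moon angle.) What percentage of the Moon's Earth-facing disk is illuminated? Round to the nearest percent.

Phase angle: θ = 360°·(9 d)/(29.531 d) = 109.7°.
cos 109.7° = (-0.337), so f = (1 − (-0.337))/2 = 0.669, so 67%.

67%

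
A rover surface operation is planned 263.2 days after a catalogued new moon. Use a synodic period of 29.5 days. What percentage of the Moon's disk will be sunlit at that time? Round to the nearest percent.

263.2/29.5 = 8.922 lunations, so 8 complete cycles and 27.20 d into the next.
Phase angle: θ = 360°·(27.20 d)/(29.5 d) = 331.9°.
cos 331.9° = 0.882, so f = (1 − 0.882)/2 = 0.059, so 6%.

6%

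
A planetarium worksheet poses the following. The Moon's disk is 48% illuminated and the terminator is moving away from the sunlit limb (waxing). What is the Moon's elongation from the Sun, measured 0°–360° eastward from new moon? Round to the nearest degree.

Invert f = (1 − cos θ)/2 to get cos θ = 1 − 2(0.48) = 0.040, hence θ₀ = arccos 0.040 = 87.7°.
Before full moon the principal value applies: θ = 87.7°.

88°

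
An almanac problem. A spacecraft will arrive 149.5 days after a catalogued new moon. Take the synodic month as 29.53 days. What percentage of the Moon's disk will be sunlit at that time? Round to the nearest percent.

149.5 d spans 5 complete synodic months (5 × 29.53 = 147.65 d) plus 1.85 d.
Elongation θ = 360° × 1.85/29.53 ≈ 22.6°.
cos 22.6° = 0.924, so f = (1 − 0.924)/2 = 0.038, so 4%.

4%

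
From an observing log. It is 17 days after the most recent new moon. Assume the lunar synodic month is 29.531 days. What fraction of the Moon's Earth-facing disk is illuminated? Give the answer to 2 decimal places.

0.94

Elongation θ = 360° × 17/29.531 ≈ 207.2°.
cos 207.2° = (-0.889), so f = (1 − (-0.889))/2 = 0.945.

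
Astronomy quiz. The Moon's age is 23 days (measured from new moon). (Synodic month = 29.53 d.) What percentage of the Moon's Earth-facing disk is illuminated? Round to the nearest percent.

41%

Elongation θ = 360° × 23/29.53 ≈ 280.4°.
Illuminated fraction = (1 − cos 280.4°)/2 = (1 − 0.180)/2 ≈ 0.410, so 41%.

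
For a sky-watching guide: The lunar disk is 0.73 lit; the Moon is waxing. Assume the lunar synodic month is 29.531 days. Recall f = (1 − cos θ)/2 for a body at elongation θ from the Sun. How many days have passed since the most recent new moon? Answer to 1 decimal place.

From f = (1 − cos θ)/2: cos θ = 1 − 2×0.73 = -0.460; arccos → 117.4°.
Waxing ⇒ before full, so θ = 117.4°.
That fraction of the synodic month is 117.4/360 × 29.531 d ≈ 9.63 d.

9.6 days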